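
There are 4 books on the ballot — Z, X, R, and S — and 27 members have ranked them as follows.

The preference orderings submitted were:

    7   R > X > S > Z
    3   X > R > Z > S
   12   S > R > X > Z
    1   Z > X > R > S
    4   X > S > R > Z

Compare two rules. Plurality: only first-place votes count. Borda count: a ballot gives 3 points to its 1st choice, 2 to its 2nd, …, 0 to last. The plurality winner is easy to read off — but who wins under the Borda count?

R

Plurality first-place counts: Z 1, X 7, R 7, S 12 → S.
Borda totals: Z 6, X 49, R 56, S 51 → R.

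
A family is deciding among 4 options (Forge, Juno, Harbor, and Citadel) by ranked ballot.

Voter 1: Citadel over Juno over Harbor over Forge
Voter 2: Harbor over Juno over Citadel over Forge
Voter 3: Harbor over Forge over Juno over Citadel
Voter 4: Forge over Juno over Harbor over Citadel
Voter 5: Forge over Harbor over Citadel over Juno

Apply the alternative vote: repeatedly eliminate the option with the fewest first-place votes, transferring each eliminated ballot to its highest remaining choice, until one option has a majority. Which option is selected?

Harbor

Round 1: Forge 2, Harbor 2, Citadel 1, Juno 0. Juno has the fewest and is eliminated.
Round 2: Forge 2, Harbor 2, Citadel 1. Citadel has the fewest and is eliminated.
Round 3: Harbor 3, Forge 2. Harbor has a majority.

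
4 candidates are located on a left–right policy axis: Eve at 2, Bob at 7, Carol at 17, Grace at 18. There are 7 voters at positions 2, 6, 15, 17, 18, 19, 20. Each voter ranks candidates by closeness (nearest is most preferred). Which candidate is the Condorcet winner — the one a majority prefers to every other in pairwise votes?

Carol

With single-peaked preferences on a line, the Condorcet winner is the candidate closest to the median voter.
The median voter (position 17) is closest to Carol at 17.
Check: Carol vs Bob — voters closer to Carol: 5 of 7.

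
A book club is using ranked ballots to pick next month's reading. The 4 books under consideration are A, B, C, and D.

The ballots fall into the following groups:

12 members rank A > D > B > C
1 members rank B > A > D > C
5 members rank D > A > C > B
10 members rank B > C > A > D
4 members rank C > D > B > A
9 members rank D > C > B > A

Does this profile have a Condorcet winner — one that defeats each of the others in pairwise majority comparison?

Head-to-head results (41 voters total):
A vs B: B wins 24–17.
A vs C: C wins 23–18.
A vs D: A wins 23–18.
B vs C: B wins 23–18.
B vs D: D wins 30–11.
C vs D: D wins 27–14.
No candidate beats all others: A beats D beats B beats A, a majority cycle.

No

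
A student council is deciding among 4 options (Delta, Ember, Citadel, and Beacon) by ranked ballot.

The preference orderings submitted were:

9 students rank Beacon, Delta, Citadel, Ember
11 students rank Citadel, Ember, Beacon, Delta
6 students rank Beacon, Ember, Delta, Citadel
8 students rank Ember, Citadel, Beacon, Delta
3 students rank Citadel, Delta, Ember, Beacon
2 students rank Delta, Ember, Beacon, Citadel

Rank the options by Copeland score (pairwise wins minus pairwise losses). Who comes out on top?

Pairwise results:
  Delta vs Ember: Ember wins 25–14.
  Delta vs Citadel: Citadel wins 22–17.
  Delta vs Beacon: Beacon wins 34–5.
  Ember vs Citadel: Citadel wins 23–16.
  Ember vs Beacon: Ember wins 24–15.
  Citadel vs Beacon: Citadel wins 22–17.
Copeland scores (wins − losses):
  Delta: 0 − 3 = -3
  Ember: 2 − 1 = 1
  Citadel: 3 − 0 = 3
  Beacon: 1 − 2 = -1
Citadel has the best Copeland score.

Citadel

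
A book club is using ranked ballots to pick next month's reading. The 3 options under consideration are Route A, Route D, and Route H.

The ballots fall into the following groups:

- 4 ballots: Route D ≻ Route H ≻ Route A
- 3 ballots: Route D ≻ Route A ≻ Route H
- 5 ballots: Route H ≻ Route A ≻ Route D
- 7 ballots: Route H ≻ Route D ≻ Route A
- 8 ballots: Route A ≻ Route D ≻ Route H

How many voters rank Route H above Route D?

Ballots ranking Route H above Route D: 5+7 = 12.
Ballots ranking Route D above Route H: 4+3+8 = 15.
So 12 of 27 voters prefer Route H to Route D.

12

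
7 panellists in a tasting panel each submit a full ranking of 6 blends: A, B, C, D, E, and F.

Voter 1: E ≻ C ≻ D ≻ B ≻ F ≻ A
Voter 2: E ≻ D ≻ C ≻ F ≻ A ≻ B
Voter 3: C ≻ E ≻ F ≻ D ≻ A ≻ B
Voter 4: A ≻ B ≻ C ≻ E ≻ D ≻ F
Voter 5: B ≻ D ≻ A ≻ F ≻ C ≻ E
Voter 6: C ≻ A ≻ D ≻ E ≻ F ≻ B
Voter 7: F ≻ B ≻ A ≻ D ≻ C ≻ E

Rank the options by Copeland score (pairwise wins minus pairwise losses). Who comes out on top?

Pairwise results:
  A vs B: A wins 4–3.
  A vs C: C wins 4–3.
  A vs D: D wins 4–3.
  A vs E: A wins 4–3.
  A vs F: F wins 4–3.
  B vs C: C wins 4–3.
  B vs D: D wins 4–3.
  B vs E: E wins 4–3.
  B vs F: F wins 4–3.
  C vs D: C wins 4–3.
  C vs E: C wins 5–2.
  C vs F: C wins 5–2.
  D vs E: E wins 4–3.
  D vs F: D wins 5–2.
  E vs F: E wins 5–2.
Copeland scores (wins − losses):
  A: 2 − 3 = -1
  B: 0 − 5 = -5
  C: 5 − 0 = 5
  D: 3 − 2 = 1
  E: 3 − 2 = 1
  F: 2 − 3 = -1
C has the best Copeland score.

C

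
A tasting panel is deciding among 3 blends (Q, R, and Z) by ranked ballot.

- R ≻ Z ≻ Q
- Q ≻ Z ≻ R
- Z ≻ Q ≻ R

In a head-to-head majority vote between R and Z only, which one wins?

Z

Ballots ranking R above Z: 1.
Ballots ranking Z above R: 2.
Z wins the head-to-head, 2–1.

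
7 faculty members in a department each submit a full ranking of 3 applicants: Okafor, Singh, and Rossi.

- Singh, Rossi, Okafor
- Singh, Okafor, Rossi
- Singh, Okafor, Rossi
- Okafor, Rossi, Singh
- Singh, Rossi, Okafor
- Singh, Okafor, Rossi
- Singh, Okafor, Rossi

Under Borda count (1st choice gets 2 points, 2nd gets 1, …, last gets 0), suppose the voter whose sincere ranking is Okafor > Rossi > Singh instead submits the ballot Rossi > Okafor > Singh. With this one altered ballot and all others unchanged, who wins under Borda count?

Singh

Borda totals with the altered ballot: Okafor 5, Singh 12, Rossi 4.
The winner is unchanged: still Singh.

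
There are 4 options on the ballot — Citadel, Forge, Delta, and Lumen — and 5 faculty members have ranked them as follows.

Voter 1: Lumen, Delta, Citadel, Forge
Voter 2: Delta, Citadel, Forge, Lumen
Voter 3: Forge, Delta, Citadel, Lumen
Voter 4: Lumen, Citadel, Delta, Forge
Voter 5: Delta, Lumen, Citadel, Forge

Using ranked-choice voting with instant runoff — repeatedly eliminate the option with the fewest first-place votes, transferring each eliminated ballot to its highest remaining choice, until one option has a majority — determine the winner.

Delta

Round 1: Delta 2, Lumen 2, Forge 1, Citadel 0. Citadel has the fewest and is eliminated.
Round 2: Delta 2, Lumen 2, Forge 1. Forge has the fewest and is eliminated.
Round 3: Delta 3, Lumen 2. Delta has a majority.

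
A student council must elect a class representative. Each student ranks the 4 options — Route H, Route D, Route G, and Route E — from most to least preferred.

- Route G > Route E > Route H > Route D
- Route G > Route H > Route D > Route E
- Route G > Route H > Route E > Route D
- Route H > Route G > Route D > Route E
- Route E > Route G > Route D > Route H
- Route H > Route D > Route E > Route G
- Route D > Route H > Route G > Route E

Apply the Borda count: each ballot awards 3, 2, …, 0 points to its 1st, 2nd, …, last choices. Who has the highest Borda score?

Borda scores:
  Route H: 1 + 2 + 2 + 3 + 0 + 3 + 2 = 13
  Route D: 0 + 1 + 0 + 1 + 1 + 2 + 3 = 8
  Route G: 3 + 3 + 3 + 2 + 2 + 0 + 1 = 14
  Route E: 2 + 0 + 1 + 0 + 3 + 1 + 0 = 7
Route G has the highest total.

Route G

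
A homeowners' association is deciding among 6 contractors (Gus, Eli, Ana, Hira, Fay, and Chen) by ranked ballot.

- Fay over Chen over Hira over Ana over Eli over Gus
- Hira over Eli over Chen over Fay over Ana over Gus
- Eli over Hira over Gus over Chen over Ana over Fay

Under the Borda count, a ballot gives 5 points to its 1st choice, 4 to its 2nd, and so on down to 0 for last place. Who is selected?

Borda scores:
  Gus: 0 + 0 + 3 = 3
  Eli: 1 + 4 + 5 = 10
  Ana: 2 + 1 + 1 = 4
  Hira: 3 + 5 + 4 = 12
  Fay: 5 + 2 + 0 = 7
  Chen: 4 + 3 + 2 = 9
Hira has the highest total.

Hira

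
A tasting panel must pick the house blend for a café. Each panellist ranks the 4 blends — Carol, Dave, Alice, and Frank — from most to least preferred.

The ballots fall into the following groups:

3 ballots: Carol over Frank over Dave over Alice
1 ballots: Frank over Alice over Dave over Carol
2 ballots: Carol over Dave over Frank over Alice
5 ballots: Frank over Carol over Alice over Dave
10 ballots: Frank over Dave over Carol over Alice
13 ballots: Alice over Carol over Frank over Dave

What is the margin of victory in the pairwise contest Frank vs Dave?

Ballots ranking Frank above Dave: 3+1+5+10+13 = 32.
Ballots ranking Dave above Frank: 2.
Frank wins 32–2, a margin of 30.

30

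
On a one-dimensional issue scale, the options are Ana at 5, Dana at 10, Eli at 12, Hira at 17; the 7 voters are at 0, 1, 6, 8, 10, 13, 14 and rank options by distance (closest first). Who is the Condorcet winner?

With single-peaked preferences on a line, the Condorcet winner is the candidate closest to the median voter.
The median voter (position 8) is closest to Dana at 10.
Check: Dana vs Eli — voters closer to Dana: 5 of 7.

Dana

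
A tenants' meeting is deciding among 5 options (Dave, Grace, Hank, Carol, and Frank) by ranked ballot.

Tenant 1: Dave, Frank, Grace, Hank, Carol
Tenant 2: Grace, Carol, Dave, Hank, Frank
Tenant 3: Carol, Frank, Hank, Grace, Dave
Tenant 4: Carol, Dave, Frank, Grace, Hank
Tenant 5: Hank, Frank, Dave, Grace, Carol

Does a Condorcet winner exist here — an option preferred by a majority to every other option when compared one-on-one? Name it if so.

There is no Condorcet winner

Head-to-head results (5 voters total):
Dave vs Grace: Dave wins 3–2.
Dave vs Hank: Dave wins 3–2.
Dave vs Carol: Carol wins 3–2.
Dave vs Frank: Dave wins 3–2.
Grace vs Hank: Grace wins 3–2.
Grace vs Carol: Grace wins 3–2.
Grace vs Frank: Frank wins 4–1.
Hank vs Carol: Carol wins 3–2.
Hank vs Frank: Frank wins 3–2.
Carol vs Frank: Carol wins 3–2.
No candidate beats all others: Dave beats Grace beats Carol beats Dave, a majority cycle.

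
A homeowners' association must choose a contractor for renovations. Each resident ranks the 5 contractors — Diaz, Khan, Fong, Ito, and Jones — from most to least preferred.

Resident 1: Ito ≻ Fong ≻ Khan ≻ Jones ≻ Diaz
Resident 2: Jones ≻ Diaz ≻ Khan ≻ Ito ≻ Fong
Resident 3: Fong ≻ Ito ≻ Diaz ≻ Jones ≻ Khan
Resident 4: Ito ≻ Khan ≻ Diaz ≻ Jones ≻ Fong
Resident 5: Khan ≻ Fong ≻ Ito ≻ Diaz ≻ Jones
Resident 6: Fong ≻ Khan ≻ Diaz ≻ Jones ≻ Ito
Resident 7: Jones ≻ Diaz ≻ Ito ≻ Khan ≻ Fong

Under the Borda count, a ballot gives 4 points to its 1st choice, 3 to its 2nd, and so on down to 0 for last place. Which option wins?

Ito

Borda scores:
  Diaz: 0 + 3 + 2 + 2 + 1 + 2 + 3 = 13
  Khan: 2 + 2 + 0 + 3 + 4 + 3 + 1 = 15
  Fong: 3 + 0 + 4 + 0 + 3 + 4 + 0 = 14
  Ito: 4 + 1 + 3 + 4 + 2 + 0 + 2 = 16
  Jones: 1 + 4 + 1 + 1 + 0 + 1 + 4 = 12
Ito has the highest total.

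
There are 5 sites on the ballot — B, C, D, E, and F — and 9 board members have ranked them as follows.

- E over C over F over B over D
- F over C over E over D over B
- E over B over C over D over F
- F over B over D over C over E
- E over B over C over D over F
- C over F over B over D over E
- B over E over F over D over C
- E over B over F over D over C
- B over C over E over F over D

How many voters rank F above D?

7

Ballots ranking F above D: 7.
Ballots ranking D above F: 2.
So 7 of 9 voters prefer F to D.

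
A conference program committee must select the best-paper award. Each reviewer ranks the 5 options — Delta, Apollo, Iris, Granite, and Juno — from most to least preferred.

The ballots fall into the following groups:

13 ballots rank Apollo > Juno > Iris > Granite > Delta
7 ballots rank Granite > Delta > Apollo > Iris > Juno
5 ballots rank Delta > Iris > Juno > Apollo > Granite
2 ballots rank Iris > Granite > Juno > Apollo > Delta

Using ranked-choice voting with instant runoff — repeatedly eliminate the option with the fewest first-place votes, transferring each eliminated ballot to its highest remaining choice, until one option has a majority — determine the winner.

Round 1: Apollo 13, Granite 7, Delta 5, Iris 2, Juno 0. Juno has the fewest and is eliminated.
Round 2: Apollo 13, Granite 7, Delta 5, Iris 2. Iris has the fewest and is eliminated.
Round 3: Apollo 13, Granite 9, Delta 5. Delta has the fewest and is eliminated.
Round 4: Apollo 18, Granite 9. Apollo has a majority.

Apollo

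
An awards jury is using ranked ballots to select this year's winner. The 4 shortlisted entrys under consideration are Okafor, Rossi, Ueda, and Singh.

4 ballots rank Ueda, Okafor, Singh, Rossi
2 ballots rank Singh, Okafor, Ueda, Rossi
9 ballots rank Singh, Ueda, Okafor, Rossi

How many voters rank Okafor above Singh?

4

Ballots ranking Okafor above Singh: 4.
Ballots ranking Singh above Okafor: 2+9 = 11.
So 4 of 15 voters prefer Okafor to Singh.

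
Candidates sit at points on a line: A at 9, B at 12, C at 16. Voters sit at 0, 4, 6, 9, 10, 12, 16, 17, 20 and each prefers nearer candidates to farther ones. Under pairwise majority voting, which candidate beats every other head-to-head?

With single-peaked preferences on a line, the Condorcet winner is the candidate closest to the median voter.
The median voter (position 10) is closest to A at 9.
Check: A vs B — voters closer to A: 5 of 9.

A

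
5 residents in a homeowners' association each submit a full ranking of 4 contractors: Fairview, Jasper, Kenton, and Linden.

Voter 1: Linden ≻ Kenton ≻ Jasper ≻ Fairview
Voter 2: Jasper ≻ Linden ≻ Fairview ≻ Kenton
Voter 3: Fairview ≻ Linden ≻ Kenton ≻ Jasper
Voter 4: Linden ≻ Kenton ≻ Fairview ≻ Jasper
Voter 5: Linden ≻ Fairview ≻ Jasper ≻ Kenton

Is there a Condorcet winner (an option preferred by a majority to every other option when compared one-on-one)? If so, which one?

Linden

Head-to-head results (5 voters total):
Fairview vs Jasper: Fairview wins 3–2.
Fairview vs Kenton: Fairview wins 3–2.
Fairview vs Linden: Linden wins 4–1.
Jasper vs Kenton: Kenton wins 3–2.
Jasper vs Linden: Linden wins 4–1.
Kenton vs Linden: Linden wins 5–0.
Linden beats each rival — Fairview (4–1), Jasper (4–1), Kenton (5–0) — so Linden is the Condorcet winner.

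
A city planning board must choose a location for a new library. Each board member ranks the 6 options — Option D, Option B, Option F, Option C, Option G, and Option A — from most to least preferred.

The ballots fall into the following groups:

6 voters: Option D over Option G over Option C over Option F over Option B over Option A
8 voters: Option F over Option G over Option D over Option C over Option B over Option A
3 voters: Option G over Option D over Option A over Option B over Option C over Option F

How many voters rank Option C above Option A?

Ballots ranking Option C above Option A: 6+8 = 14.
Ballots ranking Option A above Option C: 3.
So 14 of 17 voters prefer Option C to Option A.

14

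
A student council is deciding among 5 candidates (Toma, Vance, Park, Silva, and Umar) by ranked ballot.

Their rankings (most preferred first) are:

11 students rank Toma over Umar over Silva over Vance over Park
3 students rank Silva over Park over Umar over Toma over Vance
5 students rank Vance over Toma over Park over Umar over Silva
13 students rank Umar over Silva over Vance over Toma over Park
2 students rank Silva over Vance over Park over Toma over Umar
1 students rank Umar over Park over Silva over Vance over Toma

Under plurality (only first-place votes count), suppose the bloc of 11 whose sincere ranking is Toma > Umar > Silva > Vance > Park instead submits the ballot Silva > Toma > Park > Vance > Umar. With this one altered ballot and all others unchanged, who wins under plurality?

First-place totals with the altered ballot: Toma 0, Vance 5, Park 0, Silva 16, Umar 14.
The switch changes the winner from Umar to Silva.

Silva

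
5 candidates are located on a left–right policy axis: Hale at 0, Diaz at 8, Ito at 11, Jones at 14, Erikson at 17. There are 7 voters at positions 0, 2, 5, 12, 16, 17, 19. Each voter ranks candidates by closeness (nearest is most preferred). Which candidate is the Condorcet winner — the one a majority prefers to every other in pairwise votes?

With single-peaked preferences on a line, the Condorcet winner is the candidate closest to the median voter.
The median voter (position 12) is closest to Ito at 11.
Check: Ito vs Erikson — voters closer to Ito: 4 of 7.

Ito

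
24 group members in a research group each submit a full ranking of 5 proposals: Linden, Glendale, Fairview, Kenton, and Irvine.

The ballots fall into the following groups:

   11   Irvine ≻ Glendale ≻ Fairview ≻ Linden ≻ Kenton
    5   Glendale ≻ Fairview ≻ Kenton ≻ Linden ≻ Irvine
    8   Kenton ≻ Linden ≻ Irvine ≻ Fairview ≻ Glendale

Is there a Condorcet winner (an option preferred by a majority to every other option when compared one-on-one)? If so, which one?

Head-to-head results (24 voters total):
Linden vs Glendale: Glendale wins 16–8.
Linden vs Fairview: Fairview wins 16–8.
Linden vs Kenton: Kenton wins 13–11.
Linden vs Irvine: Linden wins 13–11.
Glendale vs Fairview: Glendale wins 16–8.
Glendale vs Kenton: Glendale wins 16–8.
Glendale vs Irvine: Irvine wins 19–5.
Fairview vs Kenton: Fairview wins 16–8.
Fairview vs Irvine: Irvine wins 19–5.
Kenton vs Irvine: Kenton wins 13–11.
No candidate beats all others: Linden beats Irvine beats Glendale beats Linden, a majority cycle.

No Condorcet winner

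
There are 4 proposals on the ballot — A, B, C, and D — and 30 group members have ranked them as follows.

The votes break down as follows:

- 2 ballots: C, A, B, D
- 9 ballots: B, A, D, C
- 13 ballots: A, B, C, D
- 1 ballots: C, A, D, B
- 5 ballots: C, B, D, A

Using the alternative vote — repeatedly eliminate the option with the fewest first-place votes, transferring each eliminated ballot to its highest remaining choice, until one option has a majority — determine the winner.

A

Round 1: A 13, B 9, C 8, D 0. D has the fewest and is eliminated.
Round 2: A 13, B 9, C 8. C has the fewest and is eliminated.
Round 3: A 16, B 14. A has a majority.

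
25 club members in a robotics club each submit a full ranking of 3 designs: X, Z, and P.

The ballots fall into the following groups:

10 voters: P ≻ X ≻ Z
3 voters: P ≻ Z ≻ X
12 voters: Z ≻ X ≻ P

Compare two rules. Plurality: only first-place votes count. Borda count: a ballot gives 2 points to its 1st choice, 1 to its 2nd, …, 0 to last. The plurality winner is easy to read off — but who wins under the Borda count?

Z

Plurality first-place counts: X 0, Z 12, P 13 → P.
Borda totals: X 22, Z 27, P 26 → Z.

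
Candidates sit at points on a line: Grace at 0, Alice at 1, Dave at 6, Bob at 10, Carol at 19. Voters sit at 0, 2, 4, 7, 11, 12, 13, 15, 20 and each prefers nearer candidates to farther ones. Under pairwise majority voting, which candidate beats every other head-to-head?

Bob

With single-peaked preferences on a line, the Condorcet winner is the candidate closest to the median voter.
The median voter (position 11) is closest to Bob at 10.
Check: Bob vs Dave — voters closer to Bob: 5 of 9.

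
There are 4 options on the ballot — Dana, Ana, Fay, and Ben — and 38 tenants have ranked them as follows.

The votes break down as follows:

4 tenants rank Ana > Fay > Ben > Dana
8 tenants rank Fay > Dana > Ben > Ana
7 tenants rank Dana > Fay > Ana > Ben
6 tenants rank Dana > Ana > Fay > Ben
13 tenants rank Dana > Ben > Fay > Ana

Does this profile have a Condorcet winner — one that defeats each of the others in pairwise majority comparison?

Yes

Head-to-head results (38 voters total):
Dana vs Ana: Dana wins 34–4.
Dana vs Fay: Dana wins 26–12.
Dana vs Ben: Dana wins 34–4.
Ana vs Fay: Fay wins 28–10.
Ana vs Ben: Ben wins 21–17.
Fay vs Ben: Fay wins 25–13.
Dana beats each rival — Ana (34–4), Fay (26–12), Ben (34–4) — so Dana is the Condorcet winner.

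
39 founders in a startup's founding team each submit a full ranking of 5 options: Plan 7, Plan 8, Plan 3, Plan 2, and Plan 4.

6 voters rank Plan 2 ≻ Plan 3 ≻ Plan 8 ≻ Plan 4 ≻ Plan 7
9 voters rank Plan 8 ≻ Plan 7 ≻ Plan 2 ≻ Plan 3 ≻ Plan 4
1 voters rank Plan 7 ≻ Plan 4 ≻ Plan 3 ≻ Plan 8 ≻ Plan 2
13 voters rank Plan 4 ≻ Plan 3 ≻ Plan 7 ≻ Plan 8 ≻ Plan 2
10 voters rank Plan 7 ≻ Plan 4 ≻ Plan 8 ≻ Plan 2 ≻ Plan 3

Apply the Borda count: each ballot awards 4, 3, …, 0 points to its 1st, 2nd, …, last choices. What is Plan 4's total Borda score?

91

Borda scores:
  Plan 7: 6·0 + 9·3 + 4 + 13·2 + 10·4 = 97
  Plan 8: 6·2 + 9·4 + 1 + 13·1 + 10·2 = 82
  Plan 3: 6·3 + 9·1 + 2 + 13·3 + 10·0 = 68
  Plan 2: 6·4 + 9·2 + 0 + 13·0 + 10·1 = 52
  Plan 4: 6·1 + 9·0 + 3 + 13·4 + 10·3 = 91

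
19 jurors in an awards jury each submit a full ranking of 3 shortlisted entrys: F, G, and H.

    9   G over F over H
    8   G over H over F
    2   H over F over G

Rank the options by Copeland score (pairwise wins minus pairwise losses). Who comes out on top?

G

Pairwise results:
  F vs G: G wins 17–2.
  F vs H: H wins 10–9.
  G vs H: G wins 17–2.
Copeland scores (wins − losses):
  F: 0 − 2 = -2
  G: 2 − 0 = 2
  H: 1 − 1 = 0
G has the best Copeland score.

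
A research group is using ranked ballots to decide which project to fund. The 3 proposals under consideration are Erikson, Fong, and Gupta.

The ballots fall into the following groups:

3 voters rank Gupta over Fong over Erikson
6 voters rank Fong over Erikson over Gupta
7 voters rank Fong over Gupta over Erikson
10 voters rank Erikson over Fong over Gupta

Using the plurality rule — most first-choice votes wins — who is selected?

First-place vote totals:
  Erikson: 10
  Fong: 13
  Gupta: 3
Fong has the most first-place votes.

Fong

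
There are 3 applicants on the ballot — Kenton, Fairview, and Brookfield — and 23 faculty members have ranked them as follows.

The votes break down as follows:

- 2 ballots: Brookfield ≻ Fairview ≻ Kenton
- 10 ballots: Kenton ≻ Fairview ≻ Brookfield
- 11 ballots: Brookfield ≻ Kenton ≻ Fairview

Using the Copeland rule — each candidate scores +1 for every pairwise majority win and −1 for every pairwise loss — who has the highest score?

Pairwise results:
  Kenton vs Fairview: Kenton wins 21–2.
  Kenton vs Brookfield: Brookfield wins 13–10.
  Fairview vs Brookfield: Brookfield wins 13–10.
Copeland scores (wins − losses):
  Kenton: 1 − 1 = 0
  Fairview: 0 − 2 = -2
  Brookfield: 2 − 0 = 2
Brookfield has the best Copeland score.

Brookfield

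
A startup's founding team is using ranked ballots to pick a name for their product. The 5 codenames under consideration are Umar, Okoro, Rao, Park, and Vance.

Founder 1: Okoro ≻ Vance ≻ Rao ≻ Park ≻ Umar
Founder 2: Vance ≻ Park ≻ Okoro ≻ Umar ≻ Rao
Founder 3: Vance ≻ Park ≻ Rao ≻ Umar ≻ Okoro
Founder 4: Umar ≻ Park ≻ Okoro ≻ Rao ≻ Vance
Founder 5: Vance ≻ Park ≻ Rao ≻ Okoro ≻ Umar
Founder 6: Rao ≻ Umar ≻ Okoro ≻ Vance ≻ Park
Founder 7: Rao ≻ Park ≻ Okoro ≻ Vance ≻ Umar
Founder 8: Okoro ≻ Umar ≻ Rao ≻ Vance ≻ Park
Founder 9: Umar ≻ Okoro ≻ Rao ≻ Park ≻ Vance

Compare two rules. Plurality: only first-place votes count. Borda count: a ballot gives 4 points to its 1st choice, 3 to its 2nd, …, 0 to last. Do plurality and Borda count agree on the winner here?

No

Plurality first-place counts: Umar 2, Okoro 2, Rao 2, Park 0, Vance 3 → Vance.
Borda totals: Umar 16, Okoro 20, Rao 19, Park 17, Vance 18 → Okoro.
The two rules disagree: plurality picks Vance, Borda picks Okoro.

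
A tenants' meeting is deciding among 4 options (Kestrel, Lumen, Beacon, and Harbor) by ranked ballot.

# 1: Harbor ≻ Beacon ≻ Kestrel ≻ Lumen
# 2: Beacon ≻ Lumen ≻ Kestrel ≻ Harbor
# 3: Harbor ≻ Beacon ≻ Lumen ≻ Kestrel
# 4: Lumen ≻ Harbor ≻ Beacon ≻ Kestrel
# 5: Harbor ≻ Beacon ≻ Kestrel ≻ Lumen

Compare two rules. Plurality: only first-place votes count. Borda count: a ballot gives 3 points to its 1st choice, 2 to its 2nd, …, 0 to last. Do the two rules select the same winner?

Plurality first-place counts: Kestrel 0, Lumen 1, Beacon 1, Harbor 3 → Harbor.
Borda totals: Kestrel 3, Lumen 6, Beacon 10, Harbor 11 → Harbor.
The two rules agree on Harbor.

Yes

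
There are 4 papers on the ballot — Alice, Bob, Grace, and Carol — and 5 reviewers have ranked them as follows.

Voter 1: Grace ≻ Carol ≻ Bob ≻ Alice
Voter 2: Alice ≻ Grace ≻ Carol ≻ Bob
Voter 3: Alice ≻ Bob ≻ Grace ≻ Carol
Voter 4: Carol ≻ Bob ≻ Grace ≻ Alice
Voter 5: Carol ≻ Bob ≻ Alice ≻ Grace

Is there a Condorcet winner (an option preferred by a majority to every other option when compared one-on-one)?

Head-to-head results (5 voters total):
Alice vs Bob: Bob wins 3–2.
Alice vs Grace: Alice wins 3–2.
Alice vs Carol: Carol wins 3–2.
Bob vs Grace: Bob wins 3–2.
Bob vs Carol: Carol wins 4–1.
Grace vs Carol: Grace wins 3–2.
No candidate beats all others: Alice beats Grace beats Carol beats Alice, a majority cycle.

No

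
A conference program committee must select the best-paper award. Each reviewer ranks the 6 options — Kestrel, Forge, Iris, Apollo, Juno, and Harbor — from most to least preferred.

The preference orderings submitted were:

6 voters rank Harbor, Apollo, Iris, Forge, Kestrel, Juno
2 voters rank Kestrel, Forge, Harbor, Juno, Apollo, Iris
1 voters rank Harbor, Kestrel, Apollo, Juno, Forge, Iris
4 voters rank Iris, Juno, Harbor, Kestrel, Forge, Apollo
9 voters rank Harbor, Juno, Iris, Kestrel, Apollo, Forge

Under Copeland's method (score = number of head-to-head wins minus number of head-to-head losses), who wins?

Harbor

Pairwise results:
  Kestrel vs Forge: Kestrel wins 16–6.
  Kestrel vs Iris: Iris wins 19–3.
  Kestrel vs Apollo: Kestrel wins 16–6.
  Kestrel vs Juno: Juno wins 13–9.
  Kestrel vs Harbor: Harbor wins 20–2.
  Forge vs Iris: Iris wins 19–3.
  Forge vs Apollo: Apollo wins 16–6.
  Forge vs Juno: Juno wins 14–8.
  Forge vs Harbor: Harbor wins 20–2.
  Iris vs Apollo: Iris wins 13–9.
  Iris vs Juno: Juno wins 12–10.
  Iris vs Harbor: Harbor wins 18–4.
  Apollo vs Juno: Juno wins 15–7.
  Apollo vs Harbor: Harbor wins 22–0.
  Juno vs Harbor: Harbor wins 18–4.
Copeland scores (wins − losses):
  Kestrel: 2 − 3 = -1
  Forge: 0 − 5 = -5
  Iris: 3 − 2 = 1
  Apollo: 1 − 4 = -3
  Juno: 4 − 1 = 3
  Harbor: 5 − 0 = 5
Harbor has the best Copeland score.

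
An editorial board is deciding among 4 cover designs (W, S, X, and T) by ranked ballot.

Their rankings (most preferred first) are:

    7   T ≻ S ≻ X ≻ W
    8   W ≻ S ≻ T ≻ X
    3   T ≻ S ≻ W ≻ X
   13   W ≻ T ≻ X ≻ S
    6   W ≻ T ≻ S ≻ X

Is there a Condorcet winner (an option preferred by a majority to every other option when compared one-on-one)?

Yes

Head-to-head results (37 voters total):
W vs S: W wins 27–10.
W vs X: W wins 30–7.
W vs T: W wins 27–10.
S vs X: S wins 24–13.
S vs T: T wins 29–8.
X vs T: T wins 37–0.
W beats each rival — S (27–10), X (30–7), T (27–10) — so W is the Condorcet winner.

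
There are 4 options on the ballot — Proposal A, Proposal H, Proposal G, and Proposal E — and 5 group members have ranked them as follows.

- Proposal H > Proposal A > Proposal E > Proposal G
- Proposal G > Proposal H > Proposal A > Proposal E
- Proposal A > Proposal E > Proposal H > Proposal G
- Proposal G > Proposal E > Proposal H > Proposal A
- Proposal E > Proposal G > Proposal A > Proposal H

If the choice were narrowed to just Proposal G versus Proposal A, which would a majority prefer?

Proposal G

Ballots ranking Proposal G above Proposal A: 3.
Ballots ranking Proposal A above Proposal G: 2.
Proposal G wins the head-to-head, 3–2.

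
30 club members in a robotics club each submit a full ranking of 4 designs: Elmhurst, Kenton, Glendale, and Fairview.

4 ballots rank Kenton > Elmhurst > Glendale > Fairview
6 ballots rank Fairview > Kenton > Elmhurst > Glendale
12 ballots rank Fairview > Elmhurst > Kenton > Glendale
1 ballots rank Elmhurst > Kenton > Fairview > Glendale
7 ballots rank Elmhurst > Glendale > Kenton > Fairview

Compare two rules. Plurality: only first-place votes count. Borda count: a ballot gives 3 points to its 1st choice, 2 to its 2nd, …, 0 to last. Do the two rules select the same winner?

No

Plurality first-place counts: Elmhurst 8, Kenton 4, Glendale 0, Fairview 18 → Fairview.
Borda totals: Elmhurst 62, Kenton 45, Glendale 18, Fairview 55 → Elmhurst.
The two rules disagree: plurality picks Fairview, Borda picks Elmhurst.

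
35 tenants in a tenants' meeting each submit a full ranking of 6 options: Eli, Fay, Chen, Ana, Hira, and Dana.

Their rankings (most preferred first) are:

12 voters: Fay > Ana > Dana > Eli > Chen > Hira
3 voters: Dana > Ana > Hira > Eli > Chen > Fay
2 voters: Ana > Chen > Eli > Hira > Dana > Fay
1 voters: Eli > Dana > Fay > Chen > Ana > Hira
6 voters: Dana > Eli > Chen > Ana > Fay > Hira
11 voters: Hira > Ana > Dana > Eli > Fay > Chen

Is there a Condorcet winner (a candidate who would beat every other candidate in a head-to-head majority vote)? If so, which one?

Head-to-head results (35 voters total):
Eli vs Fay: Eli wins 23–12.
Eli vs Chen: Eli wins 33–2.
Eli vs Ana: Ana wins 28–7.
Eli vs Hira: Eli wins 21–14.
Eli vs Dana: Dana wins 32–3.
Fay vs Chen: Fay wins 24–11.
Fay vs Ana: Ana wins 22–13.
Fay vs Hira: Fay wins 19–16.
Fay vs Dana: Dana wins 23–12.
Chen vs Ana: Ana wins 28–7.
Chen vs Hira: Chen wins 21–14.
Chen vs Dana: Dana wins 33–2.
Ana vs Hira: Ana wins 24–11.
Ana vs Dana: Ana wins 25–10.
Hira vs Dana: Dana wins 22–13.
Ana beats each rival — Eli (28–7), Fay (22–13), Chen (28–7), Hira (24–11), Dana (25–10) — so Ana is the Condorcet winner.

Ana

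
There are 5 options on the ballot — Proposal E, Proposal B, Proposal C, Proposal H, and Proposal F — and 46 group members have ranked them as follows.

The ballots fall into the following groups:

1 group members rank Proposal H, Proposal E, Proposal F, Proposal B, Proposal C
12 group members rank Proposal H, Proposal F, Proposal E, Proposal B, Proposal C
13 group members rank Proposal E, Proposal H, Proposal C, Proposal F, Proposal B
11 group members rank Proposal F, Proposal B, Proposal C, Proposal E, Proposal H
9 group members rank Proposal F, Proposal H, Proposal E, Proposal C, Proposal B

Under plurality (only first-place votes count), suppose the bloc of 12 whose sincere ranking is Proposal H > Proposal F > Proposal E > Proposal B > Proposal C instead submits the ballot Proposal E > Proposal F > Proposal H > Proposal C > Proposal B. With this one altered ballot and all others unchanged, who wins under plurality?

Proposal E

First-place totals with the altered ballot: Proposal E 25, Proposal B 0, Proposal C 0, Proposal H 1, Proposal F 20.
The switch changes the winner from Proposal F to Proposal E.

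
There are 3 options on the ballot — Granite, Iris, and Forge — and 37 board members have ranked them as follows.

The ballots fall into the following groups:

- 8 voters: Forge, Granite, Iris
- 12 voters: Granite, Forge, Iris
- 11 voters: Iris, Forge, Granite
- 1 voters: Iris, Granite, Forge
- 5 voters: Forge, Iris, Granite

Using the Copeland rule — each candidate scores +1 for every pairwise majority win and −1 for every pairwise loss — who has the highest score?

Forge

Pairwise results:
  Granite vs Iris: Granite wins 20–17.
  Granite vs Forge: Forge wins 24–13.
  Iris vs Forge: Forge wins 25–12.
Copeland scores (wins − losses):
  Granite: 1 − 1 = 0
  Iris: 0 − 2 = -2
  Forge: 2 − 0 = 2
Forge has the best Copeland score.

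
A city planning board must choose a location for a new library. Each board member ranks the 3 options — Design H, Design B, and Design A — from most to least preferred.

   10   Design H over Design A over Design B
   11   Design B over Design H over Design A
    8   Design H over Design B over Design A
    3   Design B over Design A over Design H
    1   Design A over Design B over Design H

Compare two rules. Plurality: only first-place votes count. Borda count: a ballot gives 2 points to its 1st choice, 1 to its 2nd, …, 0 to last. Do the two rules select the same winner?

Plurality first-place counts: Design H 18, Design B 14, Design A 1 → Design H.
Borda totals: Design H 47, Design B 37, Design A 15 → Design H.
The two rules agree on Design H.

Yes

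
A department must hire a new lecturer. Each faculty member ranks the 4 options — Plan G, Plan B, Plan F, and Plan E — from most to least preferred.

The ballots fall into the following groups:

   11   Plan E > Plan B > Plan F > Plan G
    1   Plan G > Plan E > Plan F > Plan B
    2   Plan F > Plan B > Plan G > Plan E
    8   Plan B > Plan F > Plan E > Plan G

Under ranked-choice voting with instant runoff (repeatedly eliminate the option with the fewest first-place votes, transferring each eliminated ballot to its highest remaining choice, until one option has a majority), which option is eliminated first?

Round 1: Plan E 11, Plan B 8, Plan F 2, Plan G 1. Plan G has the fewest and is eliminated.
Round 2: Plan E 12, Plan B 8, Plan F 2. Plan E has a majority.

Plan G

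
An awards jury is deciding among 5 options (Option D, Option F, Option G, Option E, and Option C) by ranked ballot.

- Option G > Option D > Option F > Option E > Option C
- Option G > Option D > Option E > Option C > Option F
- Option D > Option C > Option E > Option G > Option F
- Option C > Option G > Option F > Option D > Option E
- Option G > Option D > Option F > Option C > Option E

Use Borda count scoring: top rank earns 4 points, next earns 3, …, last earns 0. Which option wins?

Borda scores:
  Option D: 3 + 3 + 4 + 1 + 3 = 14
  Option F: 2 + 0 + 0 + 2 + 2 = 6
  Option G: 4 + 4 + 1 + 3 + 4 = 16
  Option E: 1 + 2 + 2 + 0 + 0 = 5
  Option C: 0 + 1 + 3 + 4 + 1 = 9
Option G has the highest total.

Option G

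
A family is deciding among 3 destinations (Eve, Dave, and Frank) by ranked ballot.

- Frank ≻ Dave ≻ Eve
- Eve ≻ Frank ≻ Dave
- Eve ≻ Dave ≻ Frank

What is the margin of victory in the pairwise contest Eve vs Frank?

Ballots ranking Eve above Frank: 2.
Ballots ranking Frank above Eve: 1.
Eve wins 2–1, a margin of 1.

1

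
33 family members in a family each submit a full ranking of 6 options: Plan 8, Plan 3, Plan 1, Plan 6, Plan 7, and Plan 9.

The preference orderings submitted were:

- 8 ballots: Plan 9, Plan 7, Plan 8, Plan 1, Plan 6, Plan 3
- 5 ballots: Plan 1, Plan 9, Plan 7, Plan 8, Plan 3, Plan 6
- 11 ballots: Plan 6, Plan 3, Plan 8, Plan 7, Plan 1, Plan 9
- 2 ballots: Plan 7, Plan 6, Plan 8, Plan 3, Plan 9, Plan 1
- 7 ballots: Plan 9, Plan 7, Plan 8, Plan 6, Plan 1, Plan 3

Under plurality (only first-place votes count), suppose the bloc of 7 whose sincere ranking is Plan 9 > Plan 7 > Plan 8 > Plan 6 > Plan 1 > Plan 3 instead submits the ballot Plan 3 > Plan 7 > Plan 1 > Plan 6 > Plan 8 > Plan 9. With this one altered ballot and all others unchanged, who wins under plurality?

First-place totals with the altered ballot: Plan 8 0, Plan 3 7, Plan 1 5, Plan 6 11, Plan 7 2, Plan 9 8.
The switch changes the winner from Plan 9 to Plan 6.

Plan 6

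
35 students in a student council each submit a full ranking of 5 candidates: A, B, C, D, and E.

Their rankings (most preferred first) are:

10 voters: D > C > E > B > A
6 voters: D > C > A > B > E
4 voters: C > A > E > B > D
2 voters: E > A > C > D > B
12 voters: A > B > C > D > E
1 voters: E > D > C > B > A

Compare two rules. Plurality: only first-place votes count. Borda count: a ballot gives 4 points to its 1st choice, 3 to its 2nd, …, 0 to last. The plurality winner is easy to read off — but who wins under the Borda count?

C

Plurality first-place counts: A 12, B 0, C 4, D 16, E 3 → D.
Borda totals: A 78, B 57, C 94, D 81, E 40 → C.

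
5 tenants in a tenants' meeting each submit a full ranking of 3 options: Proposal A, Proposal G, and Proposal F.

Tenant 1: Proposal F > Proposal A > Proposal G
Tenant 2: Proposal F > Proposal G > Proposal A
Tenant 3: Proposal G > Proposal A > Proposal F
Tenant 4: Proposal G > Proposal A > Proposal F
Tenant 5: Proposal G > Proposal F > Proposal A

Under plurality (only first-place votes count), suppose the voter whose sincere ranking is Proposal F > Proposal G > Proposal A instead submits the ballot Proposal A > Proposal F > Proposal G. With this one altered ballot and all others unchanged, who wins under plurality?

First-place totals with the altered ballot: Proposal A 1, Proposal G 3, Proposal F 1.
The winner is unchanged: still Proposal G.

Proposal G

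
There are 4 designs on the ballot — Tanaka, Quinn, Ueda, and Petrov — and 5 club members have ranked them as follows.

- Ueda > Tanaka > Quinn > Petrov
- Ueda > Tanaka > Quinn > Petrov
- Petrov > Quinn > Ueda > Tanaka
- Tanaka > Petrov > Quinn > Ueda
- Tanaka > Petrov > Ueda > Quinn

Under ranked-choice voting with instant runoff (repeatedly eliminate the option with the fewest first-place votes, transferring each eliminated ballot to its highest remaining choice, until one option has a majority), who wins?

Ueda

Round 1: Tanaka 2, Ueda 2, Petrov 1, Quinn 0. Quinn has the fewest and is eliminated.
Round 2: Tanaka 2, Ueda 2, Petrov 1. Petrov has the fewest and is eliminated.
Round 3: Ueda 3, Tanaka 2. Ueda has a majority.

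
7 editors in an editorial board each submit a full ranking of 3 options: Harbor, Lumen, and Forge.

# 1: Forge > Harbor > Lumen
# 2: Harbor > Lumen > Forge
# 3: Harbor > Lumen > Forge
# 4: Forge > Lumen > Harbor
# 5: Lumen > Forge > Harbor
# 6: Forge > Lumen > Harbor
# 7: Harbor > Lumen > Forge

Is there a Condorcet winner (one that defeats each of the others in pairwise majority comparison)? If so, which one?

Head-to-head results (7 voters total):
Harbor vs Lumen: Harbor wins 4–3.
Harbor vs Forge: Forge wins 4–3.
Lumen vs Forge: Lumen wins 4–3.
No candidate beats all others: Harbor beats Lumen beats Forge beats Harbor, a majority cycle.

No Condorcet winner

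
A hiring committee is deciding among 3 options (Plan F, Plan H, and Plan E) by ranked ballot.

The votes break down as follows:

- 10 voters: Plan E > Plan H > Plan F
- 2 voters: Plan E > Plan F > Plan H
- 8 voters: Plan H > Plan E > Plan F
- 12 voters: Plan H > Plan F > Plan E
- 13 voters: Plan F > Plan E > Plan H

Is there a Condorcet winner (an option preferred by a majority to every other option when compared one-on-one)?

Head-to-head results (45 voters total):
Plan F vs Plan H: Plan H wins 30–15.
Plan F vs Plan E: Plan F wins 25–20.
Plan H vs Plan E: Plan E wins 25–20.
No candidate beats all others: Plan F beats Plan E beats Plan H beats Plan F, a majority cycle.

No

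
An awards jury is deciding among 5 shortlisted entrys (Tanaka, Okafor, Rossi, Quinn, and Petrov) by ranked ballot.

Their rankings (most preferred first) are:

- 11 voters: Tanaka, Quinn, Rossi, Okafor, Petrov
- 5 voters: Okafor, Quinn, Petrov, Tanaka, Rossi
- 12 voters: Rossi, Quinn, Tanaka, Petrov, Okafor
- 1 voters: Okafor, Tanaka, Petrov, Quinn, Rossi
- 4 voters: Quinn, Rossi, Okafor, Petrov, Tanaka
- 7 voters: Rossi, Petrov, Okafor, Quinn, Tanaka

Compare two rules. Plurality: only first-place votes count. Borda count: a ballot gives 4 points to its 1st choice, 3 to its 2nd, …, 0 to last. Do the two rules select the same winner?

Plurality first-place counts: Tanaka 11, Okafor 6, Rossi 19, Quinn 4, Petrov 0 → Rossi.
Borda totals: Tanaka 76, Okafor 57, Rossi 110, Quinn 108, Petrov 49 → Rossi.
The two rules agree on Rossi.

Yes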